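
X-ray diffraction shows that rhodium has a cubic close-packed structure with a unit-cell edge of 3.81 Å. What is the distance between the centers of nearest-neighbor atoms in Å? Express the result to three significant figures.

In an FCC structure, atoms touch along the face diagonal, so √2·a = 4r; the nearest-neighbor distance equals 2r = 0.7071·a.
d = 0.7071 × 3.81 = 2.69 Å.

2.69 Å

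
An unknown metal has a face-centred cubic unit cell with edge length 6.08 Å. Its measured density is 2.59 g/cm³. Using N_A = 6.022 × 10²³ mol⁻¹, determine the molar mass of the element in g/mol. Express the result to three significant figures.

87.6 g/mol

An FCC cell has Z = 4 atoms; a = 6.080 × 10^-8 cm.
M = ρ·N_A·a³/Z = 2.59 × 6.022 × 10²³ × 2.248 × 10^-22 / 4 = 87.6 g/mol.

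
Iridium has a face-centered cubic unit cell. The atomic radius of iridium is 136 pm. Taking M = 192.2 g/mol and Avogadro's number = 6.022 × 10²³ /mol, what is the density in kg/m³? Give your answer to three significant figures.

22400 kg/m³

In an FCC lattice, atoms touch along the face diagonal, so √2·a = 4r, giving a = 384.7 pm = 3.847 × 10^-8 cm.
With Z = 4, ρ = Z·M/(N_A·a³) = 4 × 192.2 / (6.022 × 10²³ × 5.692 × 10^-23) = 22.43 g/cm³ = 22400 kg/m³.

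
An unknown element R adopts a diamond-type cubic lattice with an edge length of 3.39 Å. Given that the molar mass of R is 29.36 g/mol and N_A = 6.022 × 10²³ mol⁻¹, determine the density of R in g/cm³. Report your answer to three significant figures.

A diamond cubic unit cell contains Z = 8 atoms.
Cell volume: a³ = (3.39 Å)³ = (3.390 × 10^-8 cm)³ = 3.896 × 10^-23 cm³.
ρ = Z·M/(N_A·a³) = 8 × 29.36 / (6.022 × 10²³ × 3.896 × 10^-23) = 10.01 g/cm³.

10.0 g/cm³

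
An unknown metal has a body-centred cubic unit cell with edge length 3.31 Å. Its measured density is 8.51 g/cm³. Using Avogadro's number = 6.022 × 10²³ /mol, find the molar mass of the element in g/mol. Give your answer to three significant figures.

92.9 g/mol

A BCC cell has Z = 2 atoms; a = 3.310 × 10^-8 cm.
M = ρ·N_A·a³/Z = 8.51 × 6.022 × 10²³ × 3.626 × 10^-23 / 2 = 92.9 g/mol.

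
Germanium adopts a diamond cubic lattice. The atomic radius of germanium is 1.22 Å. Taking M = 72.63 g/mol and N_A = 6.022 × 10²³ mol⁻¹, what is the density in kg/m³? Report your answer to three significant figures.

5390 kg/m³

In a diamond cubic lattice, nearest neighbors lie along the body diagonal with √3·a = 8r, giving a = 5.635 Å = 5.635 × 10^-8 cm.
With Z = 8, ρ = Z·M/(N_A·a³) = 8 × 72.63 / (6.022 × 10²³ × 1.789 × 10^-22) = 5.393 g/cm³ = 5390 kg/m³.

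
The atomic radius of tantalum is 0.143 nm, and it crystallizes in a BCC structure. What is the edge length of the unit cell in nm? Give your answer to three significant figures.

0.330 nm

In a BCC lattice, atoms touch along the body diagonal, so √3·a = 4r.
a = 4r/√3 = 4 × 0.143 / 1.7321 = 0.330 nm.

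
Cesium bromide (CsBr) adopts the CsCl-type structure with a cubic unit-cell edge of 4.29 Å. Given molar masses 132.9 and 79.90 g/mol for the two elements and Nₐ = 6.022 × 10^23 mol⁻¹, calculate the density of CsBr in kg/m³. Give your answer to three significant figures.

The CsCl-type structure contains Z = 1 formula unit per cell; M(CsBr) = 132.9 + 79.90 = 212.8 g/mol.
a³ = (4.290 × 10^-8 cm)³ = 7.895 × 10^-23 cm³.
ρ = 1 × 212.8 / (6.022 × 10²³ × 7.895 × 10^-23) = 4.476 g/cm³ = 4480 kg/m³.

4480 kg/m³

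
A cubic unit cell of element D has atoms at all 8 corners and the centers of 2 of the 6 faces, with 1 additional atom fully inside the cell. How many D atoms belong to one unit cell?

3

Corner atoms are shared by 8 cells (1/8 each), face atoms by 2 (1/2 each), interior atoms are unshared.
Net atoms = 8 × 1/8 + 2 × 1/2 + 1 = 1 + 1 + 1 = 3.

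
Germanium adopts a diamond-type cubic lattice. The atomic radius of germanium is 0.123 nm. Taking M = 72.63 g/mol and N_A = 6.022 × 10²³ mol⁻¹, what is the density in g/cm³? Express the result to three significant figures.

In a diamond cubic lattice, nearest neighbors lie along the body diagonal with √3·a = 8r, giving a = 0.5681 nm = 5.681 × 10^-8 cm.
With Z = 8, ρ = Z·M/(N_A·a³) = 8 × 72.63 / (6.022 × 10²³ × 1.834 × 10^-22) = 5.262 g/cm³.

5.26 g/cm³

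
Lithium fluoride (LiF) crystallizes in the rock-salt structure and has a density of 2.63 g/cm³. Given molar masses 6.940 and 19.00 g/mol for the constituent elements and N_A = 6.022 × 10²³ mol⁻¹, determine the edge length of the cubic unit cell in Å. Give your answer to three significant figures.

4.03 Å

M(LiF) = 25.94 g/mol; Z = 4 formula units per cell.
a³ = Z·M/(N_A·ρ) = 4 × 25.94 / (6.022 × 10²³ × 2.63) = 6.551 × 10^-23 cm³, so a = 4.031 × 10^-8 cm = 4.03 Å.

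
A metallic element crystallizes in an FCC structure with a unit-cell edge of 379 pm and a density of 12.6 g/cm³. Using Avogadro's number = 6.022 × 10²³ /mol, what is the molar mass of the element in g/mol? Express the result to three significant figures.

An FCC cell has Z = 4 atoms; a = 3.790 × 10^-8 cm.
M = ρ·N_A·a³/Z = 12.6 × 6.022 × 10²³ × 5.444 × 10^-23 / 4 = 103 g/mol.

103 g/mol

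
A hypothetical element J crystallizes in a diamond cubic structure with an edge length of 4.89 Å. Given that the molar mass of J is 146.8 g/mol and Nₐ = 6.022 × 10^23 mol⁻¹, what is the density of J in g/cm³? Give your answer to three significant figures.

A diamond cubic unit cell contains Z = 8 atoms.
Cell volume: a³ = (4.89 Å)³ = (4.890 × 10^-8 cm)³ = 1.169 × 10^-22 cm³.
ρ = Z·M/(N_A·a³) = 8 × 146.8 / (6.022 × 10²³ × 1.169 × 10^-22) = 16.68 g/cm³.

16.7 g/cm³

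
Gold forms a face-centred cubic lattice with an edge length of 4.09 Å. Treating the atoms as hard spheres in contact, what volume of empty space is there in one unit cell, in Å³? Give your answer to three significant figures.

In an FCC lattice atoms touch along the face diagonal, so √2·a = 4r, so r = 0.3536a = 1.446 Å.
V_cell = a³ = 68.42 Å³; V_atoms = 4 × (4/3)πr³ = 50.66 Å³.
Empty space = 68.42 − 50.66 = 17.8 Å³.

17.8 Å³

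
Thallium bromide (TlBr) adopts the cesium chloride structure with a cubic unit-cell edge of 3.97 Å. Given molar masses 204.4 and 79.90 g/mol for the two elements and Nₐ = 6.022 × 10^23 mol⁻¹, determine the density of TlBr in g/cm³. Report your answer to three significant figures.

7.55 g/cm³

The cesium chloride structure contains Z = 1 formula unit per cell; M(TlBr) = 204.4 + 79.90 = 284.3 g/mol.
a³ = (3.970 × 10^-8 cm)³ = 6.257 × 10^-23 cm³.
ρ = 1 × 284.3 / (6.022 × 10²³ × 6.257 × 10^-23) = 7.545 g/cm³.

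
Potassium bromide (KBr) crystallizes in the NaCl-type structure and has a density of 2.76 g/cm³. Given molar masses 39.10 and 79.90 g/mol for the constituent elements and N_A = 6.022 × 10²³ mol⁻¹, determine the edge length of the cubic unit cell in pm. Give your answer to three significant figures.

M(KBr) = 119.0 g/mol; Z = 4 formula units per cell.
a³ = Z·M/(N_A·ρ) = 4 × 119.0 / (6.022 × 10²³ × 2.76) = 2.864 × 10^-22 cm³, so a = 6.592 × 10^-8 cm = 659 pm.

659 pm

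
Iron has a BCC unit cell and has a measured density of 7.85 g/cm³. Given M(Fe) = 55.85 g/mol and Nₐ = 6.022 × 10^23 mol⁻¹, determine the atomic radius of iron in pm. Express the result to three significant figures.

For a BCC cell (Z = 2), a³ = Z·M/(N_A·ρ) = 2 × 55.85 / (6.022 × 10²³ × 7.850) = 2.363 × 10^-23 cm³, so a = 2.870 × 10^-8 cm = 287.0 pm.
Atoms touch along the body diagonal, so √3·a = 4r, so r = 0.4330 × a = 124 pm.

124 pm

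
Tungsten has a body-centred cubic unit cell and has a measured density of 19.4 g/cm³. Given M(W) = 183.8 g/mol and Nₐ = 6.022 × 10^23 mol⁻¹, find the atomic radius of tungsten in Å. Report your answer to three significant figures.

1.37 Å

For a BCC cell (Z = 2), a³ = Z·M/(N_A·ρ) = 2 × 183.8 / (6.022 × 10²³ × 19.40) = 3.147 × 10^-23 cm³, so a = 3.157 × 10^-8 cm = 3.157 Å.
Atoms touch along the body diagonal, so √3·a = 4r, so r = 0.4330 × a = 1.37 Å.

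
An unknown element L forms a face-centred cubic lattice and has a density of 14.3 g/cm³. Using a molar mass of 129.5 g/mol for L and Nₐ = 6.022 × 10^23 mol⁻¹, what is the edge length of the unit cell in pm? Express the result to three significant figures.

392 pm

With Z = 4 atoms per FCC cell, a³ = Z·M/(N_A·ρ) = 4 × 129.5 / (6.022 × 10²³ × 14.30 g/cm³) = 6.015 × 10^-23 cm³.
a = (6.015 × 10^-23)^(1/3) = 3.918 × 10^-8 cm = 392 pm.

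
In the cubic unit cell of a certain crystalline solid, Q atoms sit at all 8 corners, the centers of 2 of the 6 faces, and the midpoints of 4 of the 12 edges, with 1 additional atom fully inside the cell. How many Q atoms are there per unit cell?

4

Corner atoms are shared by 8 cells (1/8 each), face atoms by 2 (1/2 each), edge atoms by 4 (1/4 each), interior atoms are unshared.
Net atoms = 8 × 1/8 + 2 × 1/2 + 4 × 1/4 + 1 = 1 + 1 + 1 + 1 = 4.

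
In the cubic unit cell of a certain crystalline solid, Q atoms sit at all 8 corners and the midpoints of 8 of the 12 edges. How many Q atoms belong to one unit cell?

Corner atoms are shared by 8 cells (1/8 each), edge atoms by 4 (1/4 each).
Net atoms = 8 × 1/8 + 8 × 1/4 = 1 + 2 = 3.

3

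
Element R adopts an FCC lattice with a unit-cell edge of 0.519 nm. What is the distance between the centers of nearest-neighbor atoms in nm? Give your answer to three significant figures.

0.367 nm

In an FCC structure, atoms touch along the face diagonal, so √2·a = 4r; the nearest-neighbor distance equals 2r = 0.7071·a.
d = 0.7071 × 0.519 = 0.367 nm.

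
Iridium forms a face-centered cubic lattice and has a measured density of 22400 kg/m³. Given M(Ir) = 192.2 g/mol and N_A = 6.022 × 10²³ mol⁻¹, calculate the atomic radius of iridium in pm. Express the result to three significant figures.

136 pm

For an FCC cell (Z = 4), a³ = Z·M/(N_A·ρ) = 4 × 192.2 / (6.022 × 10²³ × 22.40) = 5.699 × 10^-23 cm³, so a = 3.848 × 10^-8 cm = 384.8 pm.
Atoms touch along the face diagonal, so √2·a = 4r, so r = 0.3536 × a = 136 pm.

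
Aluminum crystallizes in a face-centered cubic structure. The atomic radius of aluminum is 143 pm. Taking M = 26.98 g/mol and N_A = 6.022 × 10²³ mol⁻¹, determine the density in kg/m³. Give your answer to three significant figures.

In an FCC lattice, atoms touch along the face diagonal, so √2·a = 4r, giving a = 404.5 pm = 4.045 × 10^-8 cm.
With Z = 4, ρ = Z·M/(N_A·a³) = 4 × 26.98 / (6.022 × 10²³ × 6.617 × 10^-23) = 2.708 g/cm³ = 2710 kg/m³.

2710 kg/m³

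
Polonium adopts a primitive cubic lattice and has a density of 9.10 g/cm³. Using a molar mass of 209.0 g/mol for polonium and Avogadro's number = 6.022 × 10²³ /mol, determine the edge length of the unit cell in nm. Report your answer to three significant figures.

0.337 nm

With Z = 1 atom per simple cubic cell, a³ = Z·M/(N_A·ρ) = 1 × 209.0 / (6.022 × 10²³ × 9.100 g/cm³) = 3.814 × 10^-23 cm³.
a = (3.814 × 10^-23)^(1/3) = 3.366 × 10^-8 cm = 0.337 nm.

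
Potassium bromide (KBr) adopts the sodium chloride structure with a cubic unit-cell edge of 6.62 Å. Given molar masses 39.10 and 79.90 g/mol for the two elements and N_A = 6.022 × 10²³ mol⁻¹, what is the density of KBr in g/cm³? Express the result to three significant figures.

The sodium chloride structure contains Z = 4 formula units per cell; M(KBr) = 39.10 + 79.90 = 119.0 g/mol.
a³ = (6.620 × 10^-8 cm)³ = 2.901 × 10^-22 cm³.
ρ = 4 × 119.0 / (6.022 × 10²³ × 2.901 × 10^-22) = 2.725 g/cm³.

2.72 g/cm³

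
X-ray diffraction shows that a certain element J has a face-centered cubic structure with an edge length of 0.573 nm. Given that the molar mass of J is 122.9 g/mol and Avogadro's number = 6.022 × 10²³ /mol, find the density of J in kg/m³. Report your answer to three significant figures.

4340 kg/m³

An FCC unit cell contains Z = 4 atoms.
Cell volume: a³ = (0.573 nm)³ = (5.730 × 10^-8 cm)³ = 1.881 × 10^-22 cm³.
ρ = Z·M/(N_A·a³) = 4 × 122.9 / (6.022 × 10²³ × 1.881 × 10^-22) = 4.339 g/cm³ = 4340 kg/m³.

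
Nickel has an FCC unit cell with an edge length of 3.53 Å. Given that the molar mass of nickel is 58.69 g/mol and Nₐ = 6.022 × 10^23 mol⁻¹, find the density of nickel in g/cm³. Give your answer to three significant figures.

An FCC unit cell contains Z = 4 atoms.
Cell volume: a³ = (3.53 Å)³ = (3.530 × 10^-8 cm)³ = 4.399 × 10^-23 cm³.
ρ = Z·M/(N_A·a³) = 4 × 58.69 / (6.022 × 10²³ × 4.399 × 10^-23) = 8.863 g/cm³.

8.86 g/cm³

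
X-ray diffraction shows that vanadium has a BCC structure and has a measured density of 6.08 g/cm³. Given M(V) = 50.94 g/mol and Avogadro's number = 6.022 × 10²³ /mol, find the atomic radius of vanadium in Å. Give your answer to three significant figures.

1.31 Å

For a BCC cell (Z = 2), a³ = Z·M/(N_A·ρ) = 2 × 50.94 / (6.022 × 10²³ × 6.080) = 2.783 × 10^-23 cm³, so a = 3.030 × 10^-8 cm = 3.030 Å.
Atoms touch along the body diagonal, so √3·a = 4r, so r = 0.4330 × a = 1.31 Å.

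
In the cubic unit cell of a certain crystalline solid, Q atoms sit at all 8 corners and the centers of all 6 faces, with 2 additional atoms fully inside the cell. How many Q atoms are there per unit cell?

Corner atoms are shared by 8 cells (1/8 each), face atoms by 2 (1/2 each), interior atoms are unshared.
Net atoms = 8 × 1/8 + 6 × 1/2 + 2 = 1 + 3 + 2 = 6.

6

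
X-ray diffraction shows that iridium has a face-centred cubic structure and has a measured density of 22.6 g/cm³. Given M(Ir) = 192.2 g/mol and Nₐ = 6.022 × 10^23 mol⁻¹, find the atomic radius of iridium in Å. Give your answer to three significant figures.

1.36 Å

For an FCC cell (Z = 4), a³ = Z·M/(N_A·ρ) = 4 × 192.2 / (6.022 × 10²³ × 22.60) = 5.649 × 10^-23 cm³, so a = 3.837 × 10^-8 cm = 3.837 Å.
Atoms touch along the face diagonal, so √2·a = 4r, so r = 0.3536 × a = 1.36 Å.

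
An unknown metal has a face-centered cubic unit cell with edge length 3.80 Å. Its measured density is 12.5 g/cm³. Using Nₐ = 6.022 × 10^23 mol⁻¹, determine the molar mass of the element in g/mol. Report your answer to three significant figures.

103 g/mol

An FCC cell has Z = 4 atoms; a = 3.800 × 10^-8 cm.
M = ρ·N_A·a³/Z = 12.5 × 6.022 × 10²³ × 5.487 × 10^-23 / 4 = 103 g/mol.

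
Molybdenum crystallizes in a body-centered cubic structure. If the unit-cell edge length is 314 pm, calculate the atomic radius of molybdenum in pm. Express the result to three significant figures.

In a BCC lattice, atoms touch along the body diagonal, so √3·a = 4r.
r = √3·a/4 = 1.7321 × 314 / 4 = 136 pm.

136 pm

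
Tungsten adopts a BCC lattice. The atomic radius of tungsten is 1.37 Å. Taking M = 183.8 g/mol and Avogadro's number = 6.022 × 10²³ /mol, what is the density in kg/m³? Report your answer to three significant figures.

In a BCC lattice, atoms touch along the body diagonal, so √3·a = 4r, giving a = 3.164 Å = 3.164 × 10^-8 cm.
With Z = 2, ρ = Z·M/(N_A·a³) = 2 × 183.8 / (6.022 × 10²³ × 3.167 × 10^-23) = 19.27 g/cm³ = 19300 kg/m³.

19300 kg/m³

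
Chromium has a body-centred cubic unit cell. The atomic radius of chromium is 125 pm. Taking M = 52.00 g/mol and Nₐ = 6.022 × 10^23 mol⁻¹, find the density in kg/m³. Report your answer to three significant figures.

In a BCC lattice, atoms touch along the body diagonal, so √3·a = 4r, giving a = 288.7 pm = 2.887 × 10^-8 cm.
With Z = 2, ρ = Z·M/(N_A·a³) = 2 × 52.00 / (6.022 × 10²³ × 2.406 × 10^-23) = 7.179 g/cm³ = 7180 kg/m³.

7180 kg/m³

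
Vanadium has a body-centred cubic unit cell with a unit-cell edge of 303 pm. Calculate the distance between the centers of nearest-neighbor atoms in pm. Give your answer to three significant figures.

262 pm

In a BCC structure, atoms touch along the body diagonal, so √3·a = 4r; the nearest-neighbor distance equals 2r = 0.8660·a.
d = 0.8660 × 303 = 262 pm.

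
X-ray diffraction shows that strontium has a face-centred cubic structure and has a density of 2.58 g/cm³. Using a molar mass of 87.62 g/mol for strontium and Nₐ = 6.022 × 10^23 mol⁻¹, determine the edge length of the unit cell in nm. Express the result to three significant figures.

With Z = 4 atoms per FCC cell, a³ = Z·M/(N_A·ρ) = 4 × 87.62 / (6.022 × 10²³ × 2.580 g/cm³) = 2.256 × 10^-22 cm³.
a = (2.256 × 10^-22)^(1/3) = 6.087 × 10^-8 cm = 0.609 nm.

0.609 nm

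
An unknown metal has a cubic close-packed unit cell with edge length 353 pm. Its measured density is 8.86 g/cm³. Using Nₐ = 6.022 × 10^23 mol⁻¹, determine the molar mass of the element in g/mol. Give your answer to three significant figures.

58.7 g/mol

An FCC cell has Z = 4 atoms; a = 3.530 × 10^-8 cm.
M = ρ·N_A·a³/Z = 8.86 × 6.022 × 10²³ × 4.399 × 10^-23 / 4 = 58.7 g/mol.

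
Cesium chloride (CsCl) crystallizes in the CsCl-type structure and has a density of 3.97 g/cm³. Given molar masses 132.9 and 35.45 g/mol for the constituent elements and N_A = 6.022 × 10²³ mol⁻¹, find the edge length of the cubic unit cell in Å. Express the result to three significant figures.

4.13 Å

M(CsCl) = 168.35 g/mol; Z = 1 formula unit per cell.
a³ = Z·M/(N_A·ρ) = 1 × 168.35 / (6.022 × 10²³ × 3.97) = 7.042 × 10^-23 cm³, so a = 4.129 × 10^-8 cm = 4.13 Å.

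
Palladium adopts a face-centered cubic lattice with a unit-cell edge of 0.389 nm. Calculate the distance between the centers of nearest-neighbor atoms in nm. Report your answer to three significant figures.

0.275 nm

In an FCC structure, atoms touch along the face diagonal, so √2·a = 4r; the nearest-neighbor distance equals 2r = 0.7071·a.
d = 0.7071 × 0.389 = 0.275 nm.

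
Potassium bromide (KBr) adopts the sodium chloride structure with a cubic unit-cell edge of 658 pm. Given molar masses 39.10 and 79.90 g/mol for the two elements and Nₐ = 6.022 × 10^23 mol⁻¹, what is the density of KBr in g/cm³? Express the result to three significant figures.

2.77 g/cm³

The sodium chloride structure contains Z = 4 formula units per cell; M(KBr) = 39.10 + 79.90 = 119.0 g/mol.
a³ = (6.580 × 10^-8 cm)³ = 2.849 × 10^-22 cm³.
ρ = 4 × 119.0 / (6.022 × 10²³ × 2.849 × 10^-22) = 2.775 g/cm³.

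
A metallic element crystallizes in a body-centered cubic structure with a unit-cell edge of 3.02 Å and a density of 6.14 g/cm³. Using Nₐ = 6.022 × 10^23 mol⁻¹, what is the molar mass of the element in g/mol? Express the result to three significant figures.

A BCC cell has Z = 2 atoms; a = 3.020 × 10^-8 cm.
M = ρ·N_A·a³/Z = 6.14 × 6.022 × 10²³ × 2.754 × 10^-23 / 2 = 50.9 g/mol.

50.9 g/mol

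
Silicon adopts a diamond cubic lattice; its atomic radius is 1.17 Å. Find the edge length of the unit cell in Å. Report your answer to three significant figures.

In a diamond cubic lattice, nearest neighbors lie along the body diagonal with √3·a = 8r.
a = 8r/√3 = 8 × 1.17 / 1.7321 = 5.40 Å.

5.40 Å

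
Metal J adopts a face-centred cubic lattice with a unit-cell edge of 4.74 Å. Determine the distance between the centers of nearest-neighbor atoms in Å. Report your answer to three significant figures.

3.35 Å

In an FCC structure, atoms touch along the face diagonal, so √2·a = 4r; the nearest-neighbor distance equals 2r = 0.7071·a.
d = 0.7071 × 4.74 = 3.35 Å.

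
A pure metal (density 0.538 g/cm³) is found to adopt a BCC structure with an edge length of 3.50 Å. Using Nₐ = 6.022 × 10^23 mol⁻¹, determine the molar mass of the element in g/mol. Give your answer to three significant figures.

6.95 g/mol

A BCC cell has Z = 2 atoms; a = 3.500 × 10^-8 cm.
M = ρ·N_A·a³/Z = 0.538 × 6.022 × 10²³ × 4.288 × 10^-23 / 2 = 6.95 g/mol.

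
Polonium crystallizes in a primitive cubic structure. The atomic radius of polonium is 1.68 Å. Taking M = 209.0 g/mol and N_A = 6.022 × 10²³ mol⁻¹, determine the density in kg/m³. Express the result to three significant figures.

In a simple cubic lattice, atoms touch along the cell edge, so a = 2r, giving a = 3.360 Å = 3.360 × 10^-8 cm.
With Z = 1, ρ = Z·M/(N_A·a³) = 1 × 209.0 / (6.022 × 10²³ × 3.793 × 10^-23) = 9.149 g/cm³ = 9150 kg/m³.

9150 kg/m³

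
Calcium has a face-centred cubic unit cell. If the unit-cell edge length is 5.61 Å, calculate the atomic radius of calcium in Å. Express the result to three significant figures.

1.98 Å

In an FCC lattice, atoms touch along the face diagonal, so √2·a = 4r.
r = √2·a/4 = 1.4142 × 5.61 / 4 = 1.98 Å.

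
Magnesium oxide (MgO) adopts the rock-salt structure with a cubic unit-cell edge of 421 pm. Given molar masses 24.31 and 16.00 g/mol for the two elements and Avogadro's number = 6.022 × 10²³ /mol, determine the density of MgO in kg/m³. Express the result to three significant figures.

3590 kg/m³

The rock-salt structure contains Z = 4 formula units per cell; M(MgO) = 24.31 + 16.00 = 40.31 g/mol.
a³ = (4.210 × 10^-8 cm)³ = 7.462 × 10^-23 cm³.
ρ = 4 × 40.31 / (6.022 × 10²³ × 7.462 × 10^-23) = 3.588 g/cm³ = 3590 kg/m³.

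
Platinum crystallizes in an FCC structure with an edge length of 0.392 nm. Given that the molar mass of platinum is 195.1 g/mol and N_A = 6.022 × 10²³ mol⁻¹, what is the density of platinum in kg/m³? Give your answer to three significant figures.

An FCC unit cell contains Z = 4 atoms.
Cell volume: a³ = (0.392 nm)³ = (3.920 × 10^-8 cm)³ = 6.024 × 10^-23 cm³.
ρ = Z·M/(N_A·a³) = 4 × 195.1 / (6.022 × 10²³ × 6.024 × 10^-23) = 21.51 g/cm³ = 21500 kg/m³.

21500 kg/m³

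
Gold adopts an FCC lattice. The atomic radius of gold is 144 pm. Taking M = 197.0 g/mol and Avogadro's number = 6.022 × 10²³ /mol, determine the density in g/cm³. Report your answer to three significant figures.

19.4 g/cm³

In an FCC lattice, atoms touch along the face diagonal, so √2·a = 4r, giving a = 407.3 pm = 4.073 × 10^-8 cm.
With Z = 4, ρ = Z·M/(N_A·a³) = 4 × 197.0 / (6.022 × 10²³ × 6.757 × 10^-23) = 19.37 g/cm³.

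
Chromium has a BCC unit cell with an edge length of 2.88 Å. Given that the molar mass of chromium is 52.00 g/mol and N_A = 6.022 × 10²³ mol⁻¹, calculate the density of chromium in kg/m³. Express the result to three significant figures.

A BCC unit cell contains Z = 2 atoms.
Cell volume: a³ = (2.88 Å)³ = (2.880 × 10^-8 cm)³ = 2.389 × 10^-23 cm³.
ρ = Z·M/(N_A·a³) = 2 × 52.00 / (6.022 × 10²³ × 2.389 × 10^-23) = 7.230 g/cm³ = 7230 kg/m³.

7230 kg/m³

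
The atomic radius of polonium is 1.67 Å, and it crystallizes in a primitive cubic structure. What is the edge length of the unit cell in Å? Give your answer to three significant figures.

In a simple cubic lattice, atoms touch along the cell edge, so a = 2r.
a = 2r = 2 × 1.67 = 3.34 Å.

3.34 Å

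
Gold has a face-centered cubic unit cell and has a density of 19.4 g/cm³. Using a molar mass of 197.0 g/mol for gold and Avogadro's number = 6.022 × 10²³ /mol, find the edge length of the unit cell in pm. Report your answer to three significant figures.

407 pm

With Z = 4 atoms per FCC cell, a³ = Z·M/(N_A·ρ) = 4 × 197.0 / (6.022 × 10²³ × 19.40 g/cm³) = 6.745 × 10^-23 cm³.
a = (6.745 × 10^-23)^(1/3) = 4.071 × 10^-8 cm = 407 pm.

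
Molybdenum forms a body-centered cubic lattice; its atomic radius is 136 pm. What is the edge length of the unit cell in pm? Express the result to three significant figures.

314 pm

In a BCC lattice, atoms touch along the body diagonal, so √3·a = 4r.
a = 4r/√3 = 4 × 136 / 1.7321 = 314 pm.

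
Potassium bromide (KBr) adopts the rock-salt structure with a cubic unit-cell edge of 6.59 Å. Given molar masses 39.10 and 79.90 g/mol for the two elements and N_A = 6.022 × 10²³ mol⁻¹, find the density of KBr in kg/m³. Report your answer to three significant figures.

The rock-salt structure contains Z = 4 formula units per cell; M(KBr) = 39.10 + 79.90 = 119.0 g/mol.
a³ = (6.590 × 10^-8 cm)³ = 2.862 × 10^-22 cm³.
ρ = 4 × 119.0 / (6.022 × 10²³ × 2.862 × 10^-22) = 2.762 g/cm³ = 2760 kg/m³.

2760 kg/m³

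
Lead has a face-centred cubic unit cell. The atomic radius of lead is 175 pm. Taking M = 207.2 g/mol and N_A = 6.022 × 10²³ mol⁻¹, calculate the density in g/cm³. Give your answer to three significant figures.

11.3 g/cm³

In an FCC lattice, atoms touch along the face diagonal, so √2·a = 4r, giving a = 495.0 pm = 4.950 × 10^-8 cm.
With Z = 4, ρ = Z·M/(N_A·a³) = 4 × 207.2 / (6.022 × 10²³ × 1.213 × 10^-22) = 11.35 g/cm³.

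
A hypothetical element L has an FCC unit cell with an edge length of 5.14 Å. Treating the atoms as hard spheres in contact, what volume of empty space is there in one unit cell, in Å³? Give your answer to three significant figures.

35.2 Å³

In an FCC lattice atoms touch along the face diagonal, so √2·a = 4r, so r = 0.3536a = 1.817 Å.
V_cell = a³ = 135.8 Å³; V_atoms = 4 × (4/3)πr³ = 100.6 Å³.
Empty space = 135.8 − 100.6 = 35.2 Å³.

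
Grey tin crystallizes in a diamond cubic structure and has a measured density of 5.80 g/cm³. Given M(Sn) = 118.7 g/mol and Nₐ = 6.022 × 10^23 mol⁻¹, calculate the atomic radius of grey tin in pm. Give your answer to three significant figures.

For a diamond cubic cell (Z = 8), a³ = Z·M/(N_A·ρ) = 8 × 118.7 / (6.022 × 10²³ × 5.800) = 2.719 × 10^-22 cm³, so a = 6.478 × 10^-8 cm = 647.8 pm.
Nearest neighbors lie along the body diagonal with √3·a = 8r, so r = 0.2165 × a = 140 pm.

140 pm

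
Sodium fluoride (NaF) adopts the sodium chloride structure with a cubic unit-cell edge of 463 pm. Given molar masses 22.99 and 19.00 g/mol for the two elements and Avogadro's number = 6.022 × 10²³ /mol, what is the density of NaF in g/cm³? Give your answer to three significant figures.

2.81 g/cm³

The sodium chloride structure contains Z = 4 formula units per cell; M(NaF) = 22.99 + 19.00 = 41.99 g/mol.
a³ = (4.630 × 10^-8 cm)³ = 9.925 × 10^-23 cm³.
ρ = 4 × 41.99 / (6.022 × 10²³ × 9.925 × 10^-23) = 2.810 g/cm³.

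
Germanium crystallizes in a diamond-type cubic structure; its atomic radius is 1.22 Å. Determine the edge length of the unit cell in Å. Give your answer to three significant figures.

In a diamond cubic lattice, nearest neighbors lie along the body diagonal with √3·a = 8r.
a = 8r/√3 = 8 × 1.22 / 1.7321 = 5.63 Å.

5.63 Å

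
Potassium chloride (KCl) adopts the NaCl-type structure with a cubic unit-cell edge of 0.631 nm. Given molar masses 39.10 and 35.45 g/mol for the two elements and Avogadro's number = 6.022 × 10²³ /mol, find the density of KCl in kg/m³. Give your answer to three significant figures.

The NaCl-type structure contains Z = 4 formula units per cell; M(KCl) = 39.10 + 35.45 = 74.55 g/mol.
a³ = (6.310 × 10^-8 cm)³ = 2.512 × 10^-22 cm³.
ρ = 4 × 74.55 / (6.022 × 10²³ × 2.512 × 10^-22) = 1.971 g/cm³ = 1970 kg/m³.

1970 kg/m³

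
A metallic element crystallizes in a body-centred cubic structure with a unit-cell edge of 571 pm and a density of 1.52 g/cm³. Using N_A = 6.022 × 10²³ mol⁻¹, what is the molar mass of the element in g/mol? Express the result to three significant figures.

A BCC cell has Z = 2 atoms; a = 5.710 × 10^-8 cm.
M = ρ·N_A·a³/Z = 1.52 × 6.022 × 10²³ × 1.862 × 10^-22 / 2 = 85.2 g/mol.

85.2 g/mol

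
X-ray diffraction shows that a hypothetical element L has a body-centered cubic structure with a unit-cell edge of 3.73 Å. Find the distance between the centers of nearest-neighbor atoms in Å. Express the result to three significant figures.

In a BCC structure, atoms touch along the body diagonal, so √3·a = 4r; the nearest-neighbor distance equals 2r = 0.8660·a.
d = 0.8660 × 3.73 = 3.23 Å.

3.23 Å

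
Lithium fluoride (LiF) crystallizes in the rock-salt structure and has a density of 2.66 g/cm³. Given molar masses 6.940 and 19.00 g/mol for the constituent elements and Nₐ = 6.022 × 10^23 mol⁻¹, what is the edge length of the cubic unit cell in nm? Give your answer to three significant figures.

0.402 nm

M(LiF) = 25.94 g/mol; Z = 4 formula units per cell.
a³ = Z·M/(N_A·ρ) = 4 × 25.94 / (6.022 × 10²³ × 2.66) = 6.478 × 10^-23 cm³, so a = 4.016 × 10^-8 cm = 0.402 nm.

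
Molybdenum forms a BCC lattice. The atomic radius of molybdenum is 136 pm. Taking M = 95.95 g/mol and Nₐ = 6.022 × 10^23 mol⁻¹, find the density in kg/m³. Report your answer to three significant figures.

10300 kg/m³

In a BCC lattice, atoms touch along the body diagonal, so √3·a = 4r, giving a = 314.1 pm = 3.141 × 10^-8 cm.
With Z = 2, ρ = Z·M/(N_A·a³) = 2 × 95.95 / (6.022 × 10²³ × 3.098 × 10^-23) = 10.29 g/cm³ = 10300 kg/m³.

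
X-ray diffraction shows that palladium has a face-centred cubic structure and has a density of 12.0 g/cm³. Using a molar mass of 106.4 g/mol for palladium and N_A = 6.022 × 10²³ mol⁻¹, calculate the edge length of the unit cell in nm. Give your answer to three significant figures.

0.389 nm

With Z = 4 atoms per FCC cell, a³ = Z·M/(N_A·ρ) = 4 × 106.4 / (6.022 × 10²³ × 12.00 g/cm³) = 5.890 × 10^-23 cm³.
a = (5.890 × 10^-23)^(1/3) = 3.891 × 10^-8 cm = 0.389 nm.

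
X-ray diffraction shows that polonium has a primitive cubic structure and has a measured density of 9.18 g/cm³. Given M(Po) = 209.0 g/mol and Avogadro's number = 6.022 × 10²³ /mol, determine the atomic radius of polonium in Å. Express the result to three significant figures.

For a simple cubic cell (Z = 1), a³ = Z·M/(N_A·ρ) = 1 × 209.0 / (6.022 × 10²³ × 9.180) = 3.781 × 10^-23 cm³, so a = 3.356 × 10^-8 cm = 3.356 Å.
Atoms touch along the cell edge, so a = 2r, so r = 0.5000 × a = 1.68 Å.

1.68 Å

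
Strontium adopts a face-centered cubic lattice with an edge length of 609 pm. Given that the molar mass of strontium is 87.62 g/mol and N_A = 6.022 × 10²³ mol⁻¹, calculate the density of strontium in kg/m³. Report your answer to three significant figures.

An FCC unit cell contains Z = 4 atoms.
Cell volume: a³ = (609 pm)³ = (6.090 × 10^-8 cm)³ = 2.259 × 10^-22 cm³.
ρ = Z·M/(N_A·a³) = 4 × 87.62 / (6.022 × 10²³ × 2.259 × 10^-22) = 2.577 g/cm³ = 2580 kg/m³.

2580 kg/m³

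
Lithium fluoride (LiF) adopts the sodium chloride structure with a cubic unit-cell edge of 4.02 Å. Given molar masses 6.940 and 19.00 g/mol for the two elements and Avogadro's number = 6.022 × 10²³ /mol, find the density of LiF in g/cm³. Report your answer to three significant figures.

2.65 g/cm³

The sodium chloride structure contains Z = 4 formula units per cell; M(LiF) = 6.940 + 19.00 = 25.94 g/mol.
a³ = (4.020 × 10^-8 cm)³ = 6.496 × 10^-23 cm³.
ρ = 4 × 25.94 / (6.022 × 10²³ × 6.496 × 10^-23) = 2.652 g/cm³.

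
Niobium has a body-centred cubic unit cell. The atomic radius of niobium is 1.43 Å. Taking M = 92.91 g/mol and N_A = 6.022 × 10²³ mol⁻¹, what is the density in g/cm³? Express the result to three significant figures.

In a BCC lattice, atoms touch along the body diagonal, so √3·a = 4r, giving a = 3.302 Å = 3.302 × 10^-8 cm.
With Z = 2, ρ = Z·M/(N_A·a³) = 2 × 92.91 / (6.022 × 10²³ × 3.602 × 10^-23) = 8.567 g/cm³.

8.57 g/cm³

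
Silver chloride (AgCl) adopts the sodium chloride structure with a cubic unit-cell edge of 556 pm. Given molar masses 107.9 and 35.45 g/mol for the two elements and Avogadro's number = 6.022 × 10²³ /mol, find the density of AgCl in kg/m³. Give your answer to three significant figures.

The sodium chloride structure contains Z = 4 formula units per cell; M(AgCl) = 107.9 + 35.45 = 143.35 g/mol.
a³ = (5.560 × 10^-8 cm)³ = 1.719 × 10^-22 cm³.
ρ = 4 × 143.35 / (6.022 × 10²³ × 1.719 × 10^-22) = 5.540 g/cm³ = 5540 kg/m³.

5540 kg/m³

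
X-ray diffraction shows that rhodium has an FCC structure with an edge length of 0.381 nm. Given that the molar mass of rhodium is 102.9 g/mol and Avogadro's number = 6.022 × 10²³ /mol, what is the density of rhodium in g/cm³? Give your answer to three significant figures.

An FCC unit cell contains Z = 4 atoms.
Cell volume: a³ = (0.381 nm)³ = (3.810 × 10^-8 cm)³ = 5.531 × 10^-23 cm³.
ρ = Z·M/(N_A·a³) = 4 × 102.9 / (6.022 × 10²³ × 5.531 × 10^-23) = 12.36 g/cm³.

12.4 g/cm³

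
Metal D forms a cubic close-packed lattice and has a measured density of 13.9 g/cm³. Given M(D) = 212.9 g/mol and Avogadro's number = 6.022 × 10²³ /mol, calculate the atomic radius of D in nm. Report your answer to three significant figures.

For an FCC cell (Z = 4), a³ = Z·M/(N_A·ρ) = 4 × 212.9 / (6.022 × 10²³ × 13.90) = 1.017 × 10^-22 cm³, so a = 4.668 × 10^-8 cm = 0.4668 nm.
Atoms touch along the face diagonal, so √2·a = 4r, so r = 0.3536 × a = 0.165 nm.

0.165 nm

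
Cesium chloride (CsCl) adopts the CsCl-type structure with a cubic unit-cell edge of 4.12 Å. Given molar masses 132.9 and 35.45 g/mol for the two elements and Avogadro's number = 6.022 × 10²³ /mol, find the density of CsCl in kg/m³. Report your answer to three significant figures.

The CsCl-type structure contains Z = 1 formula unit per cell; M(CsCl) = 132.9 + 35.45 = 168.35 g/mol.
a³ = (4.120 × 10^-8 cm)³ = 6.993 × 10^-23 cm³.
ρ = 1 × 168.35 / (6.022 × 10²³ × 6.993 × 10^-23) = 3.997 g/cm³ = 4000 kg/m³.

4000 kg/m³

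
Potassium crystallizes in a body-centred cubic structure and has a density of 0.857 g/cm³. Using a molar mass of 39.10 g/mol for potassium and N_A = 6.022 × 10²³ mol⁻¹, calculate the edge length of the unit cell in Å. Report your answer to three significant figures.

With Z = 2 atoms per BCC cell, a³ = Z·M/(N_A·ρ) = 2 × 39.10 / (6.022 × 10²³ × 0.8570 g/cm³) = 1.515 × 10^-22 cm³.
a = (1.515 × 10^-22)^(1/3) = 5.331 × 10^-8 cm = 5.33 Å.

5.33 Å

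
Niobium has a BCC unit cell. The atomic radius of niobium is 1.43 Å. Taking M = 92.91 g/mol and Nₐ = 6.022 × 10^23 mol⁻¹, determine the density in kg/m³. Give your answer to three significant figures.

In a BCC lattice, atoms touch along the body diagonal, so √3·a = 4r, giving a = 3.302 Å = 3.302 × 10^-8 cm.
With Z = 2, ρ = Z·M/(N_A·a³) = 2 × 92.91 / (6.022 × 10²³ × 3.602 × 10^-23) = 8.567 g/cm³ = 8570 kg/m³.

8570 kg/m³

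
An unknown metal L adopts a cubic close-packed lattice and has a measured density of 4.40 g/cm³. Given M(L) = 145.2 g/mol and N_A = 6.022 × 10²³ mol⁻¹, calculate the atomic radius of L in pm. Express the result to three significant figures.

213 pm

For an FCC cell (Z = 4), a³ = Z·M/(N_A·ρ) = 4 × 145.2 / (6.022 × 10²³ × 4.400) = 2.192 × 10^-22 cm³, so a = 6.029 × 10^-8 cm = 602.9 pm.
Atoms touch along the face diagonal, so √2·a = 4r, so r = 0.3536 × a = 213 pm.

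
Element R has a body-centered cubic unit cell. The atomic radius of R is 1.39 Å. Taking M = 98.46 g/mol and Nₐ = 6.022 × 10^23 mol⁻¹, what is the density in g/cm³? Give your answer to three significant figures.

9.89 g/cm³

In a BCC lattice, atoms touch along the body diagonal, so √3·a = 4r, giving a = 3.210 Å = 3.210 × 10^-8 cm.
With Z = 2, ρ = Z·M/(N_A·a³) = 2 × 98.46 / (6.022 × 10²³ × 3.308 × 10^-23) = 9.886 g/cm³.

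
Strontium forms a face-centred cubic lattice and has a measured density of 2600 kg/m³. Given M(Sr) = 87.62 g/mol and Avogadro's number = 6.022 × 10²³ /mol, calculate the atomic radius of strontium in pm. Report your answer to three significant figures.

215 pm

For an FCC cell (Z = 4), a³ = Z·M/(N_A·ρ) = 4 × 87.62 / (6.022 × 10²³ × 2.600) = 2.238 × 10^-22 cm³, so a = 6.072 × 10^-8 cm = 607.2 pm.
Atoms touch along the face diagonal, so √2·a = 4r, so r = 0.3536 × a = 215 pm.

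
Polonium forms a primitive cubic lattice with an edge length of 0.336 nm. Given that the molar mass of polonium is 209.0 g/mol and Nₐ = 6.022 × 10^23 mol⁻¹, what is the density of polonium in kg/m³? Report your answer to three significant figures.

A simple cubic unit cell contains Z = 1 atom.
Cell volume: a³ = (0.336 nm)³ = (3.360 × 10^-8 cm)³ = 3.793 × 10^-23 cm³.
ρ = Z·M/(N_A·a³) = 1 × 209.0 / (6.022 × 10²³ × 3.793 × 10^-23) = 9.149 g/cm³ = 9150 kg/m³.

9150 kg/m³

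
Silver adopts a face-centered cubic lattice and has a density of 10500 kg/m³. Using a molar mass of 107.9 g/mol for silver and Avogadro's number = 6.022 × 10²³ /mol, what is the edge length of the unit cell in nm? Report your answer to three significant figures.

With Z = 4 atoms per FCC cell, a³ = Z·M/(N_A·ρ) = 4 × 107.9 / (6.022 × 10²³ × 10.50 g/cm³) = 6.826 × 10^-23 cm³.
a = (6.826 × 10^-23)^(1/3) = 4.087 × 10^-8 cm = 0.409 nm.

0.409 nm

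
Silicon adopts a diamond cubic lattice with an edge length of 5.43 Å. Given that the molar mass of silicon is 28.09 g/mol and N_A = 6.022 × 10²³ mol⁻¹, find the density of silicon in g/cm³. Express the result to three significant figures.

A diamond cubic unit cell contains Z = 8 atoms.
Cell volume: a³ = (5.43 Å)³ = (5.430 × 10^-8 cm)³ = 1.601 × 10^-22 cm³.
ρ = Z·M/(N_A·a³) = 8 × 28.09 / (6.022 × 10²³ × 1.601 × 10^-22) = 2.331 g/cm³.

2.33 g/cm³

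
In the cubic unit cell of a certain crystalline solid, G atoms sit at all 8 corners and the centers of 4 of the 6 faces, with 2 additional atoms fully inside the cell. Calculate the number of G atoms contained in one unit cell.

Corner atoms are shared by 8 cells (1/8 each), face atoms by 2 (1/2 each), interior atoms are unshared.
Net atoms = 8 × 1/8 + 4 × 1/2 + 2 = 1 + 2 + 2 = 5.

5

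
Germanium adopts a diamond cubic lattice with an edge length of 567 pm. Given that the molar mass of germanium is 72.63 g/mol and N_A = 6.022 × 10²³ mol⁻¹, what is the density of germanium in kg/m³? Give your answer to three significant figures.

5290 kg/m³

A diamond cubic unit cell contains Z = 8 atoms.
Cell volume: a³ = (567 pm)³ = (5.670 × 10^-8 cm)³ = 1.823 × 10^-22 cm³.
ρ = Z·M/(N_A·a³) = 8 × 72.63 / (6.022 × 10²³ × 1.823 × 10^-22) = 5.293 g/cm³ = 5290 kg/m³.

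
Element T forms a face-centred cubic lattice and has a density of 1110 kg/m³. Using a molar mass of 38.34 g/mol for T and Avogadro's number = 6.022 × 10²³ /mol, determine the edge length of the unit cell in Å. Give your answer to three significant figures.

With Z = 4 atoms per FCC cell, a³ = Z·M/(N_A·ρ) = 4 × 38.34 / (6.022 × 10²³ × 1.110 g/cm³) = 2.294 × 10^-22 cm³.
a = (2.294 × 10^-22)^(1/3) = 6.122 × 10^-8 cm = 6.12 Å.

6.12 Å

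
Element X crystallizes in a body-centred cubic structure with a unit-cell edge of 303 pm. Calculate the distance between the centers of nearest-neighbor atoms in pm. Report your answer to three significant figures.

In a BCC structure, atoms touch along the body diagonal, so √3·a = 4r; the nearest-neighbor distance equals 2r = 0.8660·a.
d = 0.8660 × 303 = 262 pm.

262 pm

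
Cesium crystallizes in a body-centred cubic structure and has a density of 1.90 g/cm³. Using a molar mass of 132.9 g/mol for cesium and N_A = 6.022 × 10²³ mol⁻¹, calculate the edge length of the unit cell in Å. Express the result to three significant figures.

With Z = 2 atoms per BCC cell, a³ = Z·M/(N_A·ρ) = 2 × 132.9 / (6.022 × 10²³ × 1.900 g/cm³) = 2.323 × 10^-22 cm³.
a = (2.323 × 10^-22)^(1/3) = 6.147 × 10^-8 cm = 6.15 Å.

6.15 Å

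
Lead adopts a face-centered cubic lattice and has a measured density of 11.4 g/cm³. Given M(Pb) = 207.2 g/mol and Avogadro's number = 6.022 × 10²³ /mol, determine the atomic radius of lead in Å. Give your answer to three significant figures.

For an FCC cell (Z = 4), a³ = Z·M/(N_A·ρ) = 4 × 207.2 / (6.022 × 10²³ × 11.40) = 1.207 × 10^-22 cm³, so a = 4.942 × 10^-8 cm = 4.942 Å.
Atoms touch along the face diagonal, so √2·a = 4r, so r = 0.3536 × a = 1.75 Å.

1.75 Å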